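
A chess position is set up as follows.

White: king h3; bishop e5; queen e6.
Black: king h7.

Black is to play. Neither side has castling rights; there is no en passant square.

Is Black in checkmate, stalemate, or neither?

stalemate

Black to move; black king on h7.
In check: no.
King squares — g6: attacked by Qe6; h6: attacked by Qe6; g7: attacked by Be5; g8: attacked by Qe6; h8: attacked by Be5.
Legal moves for Black: none.
Not in check and no legal moves → stalemate.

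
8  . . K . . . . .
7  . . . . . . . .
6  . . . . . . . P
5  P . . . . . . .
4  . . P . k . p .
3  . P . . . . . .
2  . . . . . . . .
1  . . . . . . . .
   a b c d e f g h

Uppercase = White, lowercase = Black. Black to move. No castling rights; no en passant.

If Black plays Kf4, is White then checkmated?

After Kf4: white king on c8; in check: no.
White is not in check, so this cannot be checkmate.

no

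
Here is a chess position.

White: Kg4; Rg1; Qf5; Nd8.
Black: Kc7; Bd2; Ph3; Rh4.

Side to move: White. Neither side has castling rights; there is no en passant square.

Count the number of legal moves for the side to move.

White to move; king on g4.
In check: yes, from the black rook on h4.
Legal moves: Kxh4, Kg3, Kf3.
Count: 3.

3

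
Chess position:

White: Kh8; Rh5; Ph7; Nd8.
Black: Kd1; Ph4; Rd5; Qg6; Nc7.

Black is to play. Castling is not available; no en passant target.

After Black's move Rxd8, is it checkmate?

yes

After Rxd8: white king on h8; in check: yes, from the black rook on d8.
King squares — g7: attacked by Qg6; h7: own pawn; g8: attacked by Qg6.
White has no legal moves → checkmate.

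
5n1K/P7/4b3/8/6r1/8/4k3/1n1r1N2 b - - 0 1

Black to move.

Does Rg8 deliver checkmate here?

yes

After Rg8: white king on h8; in check: yes, from the black rook on g8.
King squares — g7: attacked by Rg8; h7: attacked by Nf8; g8: attacked by Be6.
White has no legal moves → checkmate.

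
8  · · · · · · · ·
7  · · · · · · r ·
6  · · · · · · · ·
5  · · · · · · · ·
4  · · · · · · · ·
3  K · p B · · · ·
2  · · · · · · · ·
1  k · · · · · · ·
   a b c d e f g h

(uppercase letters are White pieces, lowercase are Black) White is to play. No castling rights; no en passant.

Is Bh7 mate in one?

After Bh7: black king on a1; in check: no.
Black is not in check, so this cannot be checkmate.

no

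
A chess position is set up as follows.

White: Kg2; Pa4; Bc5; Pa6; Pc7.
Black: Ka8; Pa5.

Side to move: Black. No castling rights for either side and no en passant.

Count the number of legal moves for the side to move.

Black to move; king on a8.
In check: no.
Legal moves: none.
Count: 0.

0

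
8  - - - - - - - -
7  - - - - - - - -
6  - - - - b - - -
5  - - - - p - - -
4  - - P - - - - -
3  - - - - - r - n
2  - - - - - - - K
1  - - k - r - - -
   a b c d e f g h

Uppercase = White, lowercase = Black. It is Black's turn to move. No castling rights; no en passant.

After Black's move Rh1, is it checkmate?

After Rh1: white king on h2; in check: yes, from the black rook on h1.
White has 2 legal replies: Kg2, Kxh1.
In check but a legal move exists → not checkmate.

no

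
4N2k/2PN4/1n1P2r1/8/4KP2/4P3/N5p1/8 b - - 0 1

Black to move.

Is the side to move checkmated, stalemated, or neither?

Black to move; black king on h8.
In check: no.
Legal moves for Black include: Kg8, Kh7, Rg8, Rg7, Rh6, Rf6, Re6+, Rxd6, Rg5, Rg4, Rg3, Nc8, Na8, Nxd7, Nd5, Nc4, Na4, g1=Q, ... (list truncated; more exist).
Black has legal moves and is not in check → neither.

neither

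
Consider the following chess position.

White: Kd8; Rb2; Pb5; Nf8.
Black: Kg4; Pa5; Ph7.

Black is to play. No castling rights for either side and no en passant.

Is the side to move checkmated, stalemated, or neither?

neither

Black to move; black king on g4.
In check: no.
Legal moves for Black: Kh5, Kg5, Kf5, Kh4, Kf4, Kh3, Kg3, Kf3, h6, a4, h5.
Black has 11 legal moves and is not in check → neither.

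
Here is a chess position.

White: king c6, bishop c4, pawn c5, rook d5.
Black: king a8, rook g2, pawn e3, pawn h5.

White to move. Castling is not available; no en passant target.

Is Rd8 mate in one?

no

After Rd8: black king on a8; in check: yes, from the white rook on d8.
Black has 1 legal reply: Ka7.
In check but a legal move exists → not checkmate.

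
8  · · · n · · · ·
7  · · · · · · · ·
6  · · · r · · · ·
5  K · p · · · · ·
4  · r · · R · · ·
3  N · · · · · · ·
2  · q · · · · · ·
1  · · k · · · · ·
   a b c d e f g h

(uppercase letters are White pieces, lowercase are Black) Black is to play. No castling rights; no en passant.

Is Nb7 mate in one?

After Nb7: white king on a5; in check: yes, from the black knight on b7.
King squares — a4: attacked by Rb4; b4: attacked by Qb2; b5: attacked by Rb4; a6: attacked by Rd6; b6: attacked by Rb4.
White has no legal moves → checkmate.

yes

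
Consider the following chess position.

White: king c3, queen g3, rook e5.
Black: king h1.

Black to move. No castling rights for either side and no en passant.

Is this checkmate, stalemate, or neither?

stalemate

Black to move; black king on h1.
In check: no.
King squares — g1: attacked by Qg3; g2: attacked by Qg3; h2: attacked by Qg3.
Legal moves for Black: none.
Not in check and no legal moves → stalemate.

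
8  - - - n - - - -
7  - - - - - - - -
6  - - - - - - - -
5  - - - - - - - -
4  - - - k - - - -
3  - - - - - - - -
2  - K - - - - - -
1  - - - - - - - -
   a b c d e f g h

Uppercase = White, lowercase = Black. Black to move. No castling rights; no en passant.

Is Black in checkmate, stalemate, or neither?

Black to move; black king on d4.
In check: no.
Legal moves for Black: Nf7, Nb7, Ne6, Nc6, Ke5, Kd5, Kc5, Ke4, Kc4, Ke3, Kd3.
Black has 11 legal moves and is not in check → neither.

neither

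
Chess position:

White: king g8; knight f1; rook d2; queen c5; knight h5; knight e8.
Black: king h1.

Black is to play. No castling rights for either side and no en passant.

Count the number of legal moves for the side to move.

Black to move; king on h1.
In check: no.
Legal moves: none.
Count: 0.

0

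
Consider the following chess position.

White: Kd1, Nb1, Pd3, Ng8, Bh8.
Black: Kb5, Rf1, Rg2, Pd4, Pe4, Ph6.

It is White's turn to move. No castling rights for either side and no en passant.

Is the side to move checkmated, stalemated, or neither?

White to move; white king on d1.
In check: yes, from the black rook on f1.
King squares — c1: attacked by Rf1; e1: attacked by Rf1; c2: attacked by Rg2; d2: attacked by Rg2; e2: attacked by Rg2.
Legal moves for White: none.
In check with no legal moves → checkmate.

checkmate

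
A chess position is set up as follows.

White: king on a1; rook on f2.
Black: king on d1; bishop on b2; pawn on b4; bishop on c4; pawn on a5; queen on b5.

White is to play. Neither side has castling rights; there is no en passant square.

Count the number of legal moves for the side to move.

3

White to move; king on a1.
In check: yes, from the black bishop on b2.
Legal moves: Kxb2, Kb1, Rxb2.
Count: 3.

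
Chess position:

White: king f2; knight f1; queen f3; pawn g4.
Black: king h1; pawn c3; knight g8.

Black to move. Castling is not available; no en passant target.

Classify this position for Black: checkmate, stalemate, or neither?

Black to move; black king on h1.
In check: yes, from the white queen on f3.
King squares — g1: attacked by Kf2; g2: attacked by Kf2; h2: attacked by Nf1.
Legal moves for Black: none.
In check with no legal moves → checkmate.

checkmate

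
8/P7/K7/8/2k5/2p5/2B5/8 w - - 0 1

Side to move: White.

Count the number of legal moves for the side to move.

White to move; king on a6.
In check: no.
Legal moves: Kb7, Kb6, Ka5, Bh7, Bg6, Bf5, Be4, Ba4, Bd3+, Bb3+, Bd1, Bb1, a8=Q, a8=R, a8=B, a8=N.
Count: 16.

16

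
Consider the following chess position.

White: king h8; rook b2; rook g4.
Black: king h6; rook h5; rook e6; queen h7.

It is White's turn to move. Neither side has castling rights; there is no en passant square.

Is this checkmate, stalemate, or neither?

checkmate

White to move; white king on h8.
In check: yes, from the black queen on h7.
King squares — g7: attacked by Kh6; h7: attacked by Kh6; g8: attacked by Qh7.
Legal moves for White: none.
In check with no legal moves → checkmate.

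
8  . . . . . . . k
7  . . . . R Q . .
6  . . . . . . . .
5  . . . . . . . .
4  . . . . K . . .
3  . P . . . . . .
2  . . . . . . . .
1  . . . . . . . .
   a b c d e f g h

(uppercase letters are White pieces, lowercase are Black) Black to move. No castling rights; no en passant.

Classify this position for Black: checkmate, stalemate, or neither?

stalemate

Black to move; black king on h8.
In check: no.
King squares — g7: attacked by Qf7; h7: attacked by Qf7; g8: attacked by Qf7.
Legal moves for Black: none.
Not in check and no legal moves → stalemate.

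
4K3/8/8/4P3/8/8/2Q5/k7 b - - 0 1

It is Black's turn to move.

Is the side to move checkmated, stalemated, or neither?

stalemate

Black to move; black king on a1.
In check: no.
King squares — b1: attacked by Qc2; a2: attacked by Qc2; b2: attacked by Qc2.
Legal moves for Black: none.
Not in check and no legal moves → stalemate.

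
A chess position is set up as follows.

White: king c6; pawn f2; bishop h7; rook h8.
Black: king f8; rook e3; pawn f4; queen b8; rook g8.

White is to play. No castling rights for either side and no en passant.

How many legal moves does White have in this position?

13

White to move; king on c6.
In check: no.
Legal moves: Rxg8+, Bxg8, Bg6, Bf5, Be4, Bd3, Bc2, Bb1, Kd7, Kd5, Kc5, fxe3, f3.
Count: 13.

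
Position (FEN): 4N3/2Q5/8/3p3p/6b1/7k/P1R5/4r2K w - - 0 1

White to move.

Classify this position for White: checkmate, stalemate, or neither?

White to move; white king on h1.
In check: yes, from the black rook on e1.
King squares — g1: attacked by Re1; g2: attacked by Kh3; h2: attacked by Kh3.
Legal moves for White: none.
In check with no legal moves → checkmate.

checkmate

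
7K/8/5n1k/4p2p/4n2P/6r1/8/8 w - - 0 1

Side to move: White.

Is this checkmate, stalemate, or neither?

White to move; white king on h8.
In check: no.
King squares — g7: attacked by Rg3; h7: attacked by Nf6; g8: attacked by Rg3.
Legal moves for White: none.
Not in check and no legal moves → stalemate.

stalemate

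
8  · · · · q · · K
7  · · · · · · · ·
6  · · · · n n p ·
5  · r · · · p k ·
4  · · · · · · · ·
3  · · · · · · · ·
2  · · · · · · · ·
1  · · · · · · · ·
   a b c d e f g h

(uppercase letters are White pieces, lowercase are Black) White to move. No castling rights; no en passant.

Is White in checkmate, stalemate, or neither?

checkmate

White to move; white king on h8.
In check: yes, from the black queen on e8.
King squares — g7: attacked by Ne6; h7: attacked by Nf6; g8: attacked by Nf6.
Legal moves for White: none.
In check with no legal moves → checkmate.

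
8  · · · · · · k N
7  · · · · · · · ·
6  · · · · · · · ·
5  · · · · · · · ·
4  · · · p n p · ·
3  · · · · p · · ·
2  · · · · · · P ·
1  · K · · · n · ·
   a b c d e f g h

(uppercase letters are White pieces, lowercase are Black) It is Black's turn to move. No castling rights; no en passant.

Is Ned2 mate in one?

no

After Ned2: white king on b1; in check: yes, from the black knight on d2.
White has 5 legal replies: Kc2, Kb2, Ka2, Kc1, Ka1.
In check but a legal move exists → not checkmate.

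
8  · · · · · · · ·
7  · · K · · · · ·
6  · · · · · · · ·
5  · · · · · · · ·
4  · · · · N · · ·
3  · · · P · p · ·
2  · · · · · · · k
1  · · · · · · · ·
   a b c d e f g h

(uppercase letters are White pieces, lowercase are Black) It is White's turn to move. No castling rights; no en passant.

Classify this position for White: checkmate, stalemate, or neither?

neither

White to move; white king on c7.
In check: no.
Legal moves for White: Kd8, Kc8, Kb8, Kd7, Kb7, Kd6, Kc6, Kb6, Nf6, Nd6, Ng5, Nc5, Ng3, Nc3, Nf2, Nd2, d4.
White has 17 legal moves and is not in check → neither.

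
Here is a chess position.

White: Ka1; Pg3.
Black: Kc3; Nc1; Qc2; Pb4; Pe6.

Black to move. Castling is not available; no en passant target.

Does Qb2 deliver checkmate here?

yes

After Qb2: white king on a1; in check: yes, from the black queen on b2.
King squares — b1: attacked by Qb2; a2: attacked by Nc1; b2: attacked by Kc3.
White has no legal moves → checkmate.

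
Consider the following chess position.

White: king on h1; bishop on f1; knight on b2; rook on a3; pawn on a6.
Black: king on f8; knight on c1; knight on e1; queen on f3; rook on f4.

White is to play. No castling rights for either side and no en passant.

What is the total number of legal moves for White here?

4

White to move; king on h1.
In check: yes, from the black queen on f3.
Legal moves: Kh2, Kg1, Rxf3, Bg2.
Count: 4.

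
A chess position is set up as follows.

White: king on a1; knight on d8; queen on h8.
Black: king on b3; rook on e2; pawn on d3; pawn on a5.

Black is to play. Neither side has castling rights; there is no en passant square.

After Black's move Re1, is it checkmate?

yes

After Re1: white king on a1; in check: yes, from the black rook on e1.
King squares — b1: attacked by Re1; a2: attacked by Kb3; b2: attacked by Kb3.
White has no legal moves → checkmate.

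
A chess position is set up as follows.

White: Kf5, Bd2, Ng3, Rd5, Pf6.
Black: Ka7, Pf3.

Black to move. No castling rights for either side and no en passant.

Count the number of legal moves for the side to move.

Black to move; king on a7.
In check: no.
Legal moves: Kb8, Ka8, Kb7, Kb6, Ka6, f2.
Count: 6.

6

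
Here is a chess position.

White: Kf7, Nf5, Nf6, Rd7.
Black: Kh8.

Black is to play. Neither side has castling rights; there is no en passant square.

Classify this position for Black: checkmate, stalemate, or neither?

Black to move; black king on h8.
In check: no.
King squares — g7: attacked by Nf5; h7: attacked by Nf6; g8: attacked by Nf6.
Legal moves for Black: none.
Not in check and no legal moves → stalemate.

stalemate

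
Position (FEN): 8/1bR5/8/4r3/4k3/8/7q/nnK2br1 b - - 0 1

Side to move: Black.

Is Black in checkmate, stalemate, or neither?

neither

Black to move; black king on e4.
In check: no.
Legal moves for Black include: Bc8, Ba8, Bc6, Bba6, Bd5, Re8, Re7, Re6, Rh5, Reg5, Rf5, Rd5, Rc5+, Rb5, Ra5, Kf5, Kd5, Kf4, ... (list truncated; more exist).
Black has legal moves and is not in check → neither.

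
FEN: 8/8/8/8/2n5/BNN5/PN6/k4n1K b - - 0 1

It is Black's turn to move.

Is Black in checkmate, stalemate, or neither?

Black to move; black king on a1.
In check: yes, from the white knight on b3.
King squares — b1: attacked by Nc3; a2: attacked by Nc3; b2: attacked by Ba3.
Legal moves for Black: none.
In check with no legal moves → checkmate.

checkmate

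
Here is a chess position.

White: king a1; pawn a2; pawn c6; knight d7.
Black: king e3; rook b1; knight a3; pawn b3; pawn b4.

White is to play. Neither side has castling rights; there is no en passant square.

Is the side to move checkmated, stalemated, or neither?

checkmate

White to move; white king on a1.
In check: yes, from the black rook on b1.
King squares — b1: attacked by Na3; a2: own pawn; b2: attacked by Rb1.
Legal moves for White: none.
In check with no legal moves → checkmate.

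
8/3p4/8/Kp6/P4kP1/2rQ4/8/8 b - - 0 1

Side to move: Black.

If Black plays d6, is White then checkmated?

no

After d6: white king on a5; in check: no.
White is not in check, so this cannot be checkmate.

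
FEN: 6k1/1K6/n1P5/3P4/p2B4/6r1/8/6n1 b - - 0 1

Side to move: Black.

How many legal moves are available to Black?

23

Black to move; king on g8.
In check: no.
Legal moves: Kf8, Kh7, Kf7, Nb8, Nc7, Nc5+, Nb4, Rg7+, Rg6, Rg5, Rg4, Rh3, Rf3, Re3, Rd3, Rc3, Rb3+, Ra3, Rg2, Nh3, Nf3, Ne2, a3.
Count: 23.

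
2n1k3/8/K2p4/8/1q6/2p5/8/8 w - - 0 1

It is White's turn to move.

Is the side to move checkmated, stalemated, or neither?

White to move; white king on a6.
In check: no.
King squares — a5: attacked by Qb4; b5: attacked by Qb4; b6: attacked by Qb4; a7: attacked by Nc8; b7: attacked by Qb4.
Legal moves for White: none.
Not in check and no legal moves → stalemate.

stalemate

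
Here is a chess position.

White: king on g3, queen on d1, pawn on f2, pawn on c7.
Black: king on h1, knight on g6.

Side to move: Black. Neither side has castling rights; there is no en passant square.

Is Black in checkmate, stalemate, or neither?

checkmate

Black to move; black king on h1.
In check: yes, from the white queen on d1.
King squares — g1: attacked by Qd1; g2: attacked by Kg3; h2: attacked by Kg3.
Legal moves for Black: none.
In check with no legal moves → checkmate.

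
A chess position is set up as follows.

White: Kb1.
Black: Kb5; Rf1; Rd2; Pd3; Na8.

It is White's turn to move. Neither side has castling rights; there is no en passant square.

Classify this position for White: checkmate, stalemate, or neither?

checkmate

White to move; white king on b1.
In check: yes, from the black rook on f1.
King squares — a1: attacked by Rf1; c1: attacked by Rf1; a2: attacked by Rd2; b2: attacked by Rd2; c2: attacked by Rd2.
Legal moves for White: none.
In check with no legal moves → checkmate.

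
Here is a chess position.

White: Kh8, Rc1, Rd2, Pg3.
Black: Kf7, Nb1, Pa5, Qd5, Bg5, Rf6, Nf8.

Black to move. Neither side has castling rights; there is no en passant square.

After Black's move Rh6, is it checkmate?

yes

After Rh6: white king on h8; in check: yes, from the black rook on h6.
King squares — g7: attacked by Kf7; h7: attacked by Rh6; g8: attacked by Kf7.
White has no legal moves → checkmate.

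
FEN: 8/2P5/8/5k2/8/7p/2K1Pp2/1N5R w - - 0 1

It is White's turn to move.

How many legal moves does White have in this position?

White to move; king on c2.
In check: no.
Legal moves: Kd3, Kc3, Kb3, Kd2, Kb2, Kd1, Kc1, Rxh3, Rh2, Rg1, Rf1, Re1, Rd1, Rc1, Nc3, Na3, Nd2, c8=Q+, c8=R, c8=B+, c8=N, e3, e4+.
Count: 23.

23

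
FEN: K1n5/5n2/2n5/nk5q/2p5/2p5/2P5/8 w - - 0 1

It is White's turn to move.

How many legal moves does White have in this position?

White to move; king on a8.
In check: no.
Legal moves: none.
Count: 0.

0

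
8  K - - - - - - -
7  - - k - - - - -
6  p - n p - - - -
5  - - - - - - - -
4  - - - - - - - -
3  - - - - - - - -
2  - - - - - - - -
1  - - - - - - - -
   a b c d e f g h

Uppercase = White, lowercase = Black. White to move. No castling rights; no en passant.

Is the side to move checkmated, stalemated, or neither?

White to move; white king on a8.
In check: no.
King squares — a7: attacked by Nc6; b7: attacked by Kc7; b8: attacked by Nc6.
Legal moves for White: none.
Not in check and no legal moves → stalemate.

stalemate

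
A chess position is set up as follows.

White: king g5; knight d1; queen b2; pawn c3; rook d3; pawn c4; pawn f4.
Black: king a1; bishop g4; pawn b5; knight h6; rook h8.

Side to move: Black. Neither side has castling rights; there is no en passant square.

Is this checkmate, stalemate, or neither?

Black to move; black king on a1.
In check: yes, from the white queen on b2.
King squares — b1: attacked by Qb2; a2: attacked by Qb2; b2: attacked by Nd1.
Legal moves for Black: none.
In check with no legal moves → checkmate.

checkmate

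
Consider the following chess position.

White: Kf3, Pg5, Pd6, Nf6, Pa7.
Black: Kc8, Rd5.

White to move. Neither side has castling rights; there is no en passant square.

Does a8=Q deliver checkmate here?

After a8=Q: black king on c8; in check: yes, from the white queen on a8.
King squares — b7: attacked by Qa8; c7: attacked by Pd6; d7: attacked by Nf6; b8: attacked by Qa8; d8: attacked by Qa8.
Black has no legal moves → checkmate.

yes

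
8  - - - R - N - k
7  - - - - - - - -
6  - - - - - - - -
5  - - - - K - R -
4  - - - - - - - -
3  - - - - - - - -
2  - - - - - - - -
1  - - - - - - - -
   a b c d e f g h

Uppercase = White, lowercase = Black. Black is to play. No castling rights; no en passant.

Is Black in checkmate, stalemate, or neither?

Black to move; black king on h8.
In check: no.
King squares — g7: attacked by Rg5; h7: attacked by Nf8; g8: attacked by Rg5.
Legal moves for Black: none.
Not in check and no legal moves → stalemate.

stalemate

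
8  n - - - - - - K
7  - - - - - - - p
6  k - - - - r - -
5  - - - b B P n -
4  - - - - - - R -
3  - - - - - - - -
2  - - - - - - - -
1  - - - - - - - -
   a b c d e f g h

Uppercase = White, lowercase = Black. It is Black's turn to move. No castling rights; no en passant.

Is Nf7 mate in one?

After Nf7: white king on h8; in check: yes, from the black knight on f7.
White has 3 legal replies: Kg8, Kxh7, Kg7.
In check but a legal move exists → not checkmate.

no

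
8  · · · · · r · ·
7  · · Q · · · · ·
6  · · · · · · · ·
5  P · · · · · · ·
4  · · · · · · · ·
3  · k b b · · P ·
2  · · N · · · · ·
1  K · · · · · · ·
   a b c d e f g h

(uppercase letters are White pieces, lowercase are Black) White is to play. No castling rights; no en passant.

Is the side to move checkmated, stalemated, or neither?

neither

White to move; white king on a1.
In check: yes, from the black bishop on c3.
Legal moves for White: Kb1, Qxc3+.
White is in check but has 2 legal moves → neither.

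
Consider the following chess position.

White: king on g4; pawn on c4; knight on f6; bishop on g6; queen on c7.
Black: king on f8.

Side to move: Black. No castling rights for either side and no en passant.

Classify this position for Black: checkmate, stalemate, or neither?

stalemate

Black to move; black king on f8.
In check: no.
King squares — e7: attacked by Qc7; f7: attacked by Bg6; g7: attacked by Qc7; e8: attacked by Nf6; g8: attacked by Nf6.
Legal moves for Black: none.
Not in check and no legal moves → stalemate.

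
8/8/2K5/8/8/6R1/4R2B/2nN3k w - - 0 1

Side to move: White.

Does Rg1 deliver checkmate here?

yes

After Rg1: black king on h1; in check: yes, from the white rook on g1.
King squares — g1: attacked by Bh2; g2: attacked by Rg1; h2: attacked by Re2.
Black has no legal moves → checkmate.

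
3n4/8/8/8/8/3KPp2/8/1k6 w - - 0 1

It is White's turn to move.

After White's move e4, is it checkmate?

no

After e4: black king on b1; in check: no.
Black is not in check, so this cannot be checkmate.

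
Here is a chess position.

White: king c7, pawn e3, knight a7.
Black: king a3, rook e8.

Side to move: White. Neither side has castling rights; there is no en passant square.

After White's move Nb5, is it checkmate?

no

After Nb5: black king on a3; in check: yes, from the white knight on b5.
Black has 5 legal replies: Kb4, Ka4, Kb3, Kb2, Ka2.
In check but a legal move exists → not checkmate.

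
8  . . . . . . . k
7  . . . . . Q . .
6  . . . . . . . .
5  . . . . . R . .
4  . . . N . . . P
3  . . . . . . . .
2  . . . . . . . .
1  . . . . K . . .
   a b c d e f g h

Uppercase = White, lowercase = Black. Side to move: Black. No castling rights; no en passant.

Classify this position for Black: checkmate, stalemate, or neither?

Black to move; black king on h8.
In check: no.
King squares — g7: attacked by Qf7; h7: attacked by Qf7; g8: attacked by Qf7.
Legal moves for Black: none.
Not in check and no legal moves → stalemate.

stalemate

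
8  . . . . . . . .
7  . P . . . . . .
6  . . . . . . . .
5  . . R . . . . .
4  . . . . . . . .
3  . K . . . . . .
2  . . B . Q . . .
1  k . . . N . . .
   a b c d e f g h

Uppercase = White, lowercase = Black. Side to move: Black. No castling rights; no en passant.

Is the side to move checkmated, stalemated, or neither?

stalemate

Black to move; black king on a1.
In check: no.
King squares — b1: attacked by Bc2; a2: attacked by Kb3; b2: attacked by Kb3.
Legal moves for Black: none.
Not in check and no legal moves → stalemate.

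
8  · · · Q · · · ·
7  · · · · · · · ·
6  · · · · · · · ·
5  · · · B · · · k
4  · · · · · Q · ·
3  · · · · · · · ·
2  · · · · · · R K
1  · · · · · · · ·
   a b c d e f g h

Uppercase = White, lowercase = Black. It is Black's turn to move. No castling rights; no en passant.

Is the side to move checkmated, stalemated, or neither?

stalemate

Black to move; black king on h5.
In check: no.
King squares — g4: attacked by Rg2; h4: attacked by Qf4; g5: attacked by Rg2; g6: attacked by Rg2; h6: attacked by Qf4.
Legal moves for Black: none.
Not in check and no legal moves → stalemate.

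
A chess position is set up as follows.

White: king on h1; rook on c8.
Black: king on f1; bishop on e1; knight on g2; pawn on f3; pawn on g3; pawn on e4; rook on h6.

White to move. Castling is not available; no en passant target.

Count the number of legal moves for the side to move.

0

White to move; king on h1.
In check: yes, from the black rook on h6.
Legal moves: none.
Count: 0.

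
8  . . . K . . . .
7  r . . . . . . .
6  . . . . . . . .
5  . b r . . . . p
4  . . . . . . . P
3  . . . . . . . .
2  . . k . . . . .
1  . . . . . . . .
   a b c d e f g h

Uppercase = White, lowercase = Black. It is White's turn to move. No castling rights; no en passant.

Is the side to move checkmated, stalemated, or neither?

stalemate

White to move; white king on d8.
In check: no.
King squares — c7: attacked by Rc5; d7: attacked by Bb5; e7: attacked by Ra7; c8: attacked by Rc5; e8: attacked by Bb5.
Legal moves for White: none.
Not in check and no legal moves → stalemate.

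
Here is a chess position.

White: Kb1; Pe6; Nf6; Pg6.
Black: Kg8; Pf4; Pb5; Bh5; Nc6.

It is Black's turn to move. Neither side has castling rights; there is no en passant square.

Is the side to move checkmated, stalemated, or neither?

Black to move; black king on g8.
In check: yes, from the white knight on f6.
Legal moves for Black: Kh8, Kf8, Kg7.
Black is in check but has 3 legal moves → neither.

neither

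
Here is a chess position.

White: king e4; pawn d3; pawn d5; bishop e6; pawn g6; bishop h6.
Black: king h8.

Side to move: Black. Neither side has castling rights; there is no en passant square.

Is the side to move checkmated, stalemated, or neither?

Black to move; black king on h8.
In check: no.
King squares — g7: attacked by Bh6; h7: attacked by Pg6; g8: attacked by Be6.
Legal moves for Black: none.
Not in check and no legal moves → stalemate.

stalemate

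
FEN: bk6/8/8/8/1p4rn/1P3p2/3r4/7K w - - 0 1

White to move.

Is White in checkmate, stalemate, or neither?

stalemate

White to move; white king on h1.
In check: no.
King squares — g1: attacked by Rg4; g2: attacked by Rd2; h2: attacked by Rd2.
Legal moves for White: none.
Not in check and no legal moves → stalemate.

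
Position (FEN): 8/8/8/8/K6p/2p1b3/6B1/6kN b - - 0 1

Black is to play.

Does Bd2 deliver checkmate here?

no

After Bd2: white king on a4; in check: no.
White is not in check, so this cannot be checkmate.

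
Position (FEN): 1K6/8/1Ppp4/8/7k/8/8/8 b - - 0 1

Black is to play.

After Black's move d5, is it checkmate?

After d5: white king on b8; in check: no.
White is not in check, so this cannot be checkmate.

no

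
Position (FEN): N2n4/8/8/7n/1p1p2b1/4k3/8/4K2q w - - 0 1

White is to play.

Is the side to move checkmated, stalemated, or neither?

White to move; white king on e1.
In check: yes, from the black queen on h1.
King squares — d1: attacked by Qh1; f1: attacked by Qh1; d2: attacked by Ke3; e2: attacked by Ke3; f2: attacked by Ke3.
Legal moves for White: none.
In check with no legal moves → checkmate.

checkmate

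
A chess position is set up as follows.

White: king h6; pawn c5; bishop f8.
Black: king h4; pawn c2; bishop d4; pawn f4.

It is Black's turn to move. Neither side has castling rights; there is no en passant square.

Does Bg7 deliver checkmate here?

After Bg7: white king on h6; in check: yes, from the black bishop on g7.
White has 4 legal replies: Kh7, Kxg7, Kg6, Bxg7.
In check but a legal move exists → not checkmate.

no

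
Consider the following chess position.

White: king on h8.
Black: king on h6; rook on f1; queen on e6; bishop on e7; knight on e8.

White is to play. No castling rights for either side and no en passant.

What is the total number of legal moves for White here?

White to move; king on h8.
In check: no.
Legal moves: none.
Count: 0.

0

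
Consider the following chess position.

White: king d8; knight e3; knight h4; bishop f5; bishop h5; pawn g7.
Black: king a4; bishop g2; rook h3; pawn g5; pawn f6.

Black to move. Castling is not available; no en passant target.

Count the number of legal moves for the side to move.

Black to move; king on a4.
In check: no.
Legal moves: Kb5, Ka5, Kb4, Kb3, Ka3, Rxh4, Rg3, Rf3, Rxe3, Rh2, Rh1, Ba8, Bb7, Bc6, Bd5, Be4, Bf3, Bh1, Bf1, gxh4, g4.
Count: 21.

21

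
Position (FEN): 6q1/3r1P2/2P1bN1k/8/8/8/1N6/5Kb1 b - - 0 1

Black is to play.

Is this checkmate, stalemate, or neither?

Black to move; black king on h6.
In check: no.
Legal moves for Black include: Qh8, Qf8, Qe8, Qd8, Qc8, Qb8, Qa8, Qh7, Qg7, Qxf7, Qg6, Qg5, Qg4, Qg3, Qg2+, Rd8, Rxf7, Re7, ... (list truncated; more exist).
Black has legal moves and is not in check → neither.

neither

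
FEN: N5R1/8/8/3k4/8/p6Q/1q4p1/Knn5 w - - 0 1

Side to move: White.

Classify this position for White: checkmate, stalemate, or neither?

checkmate

White to move; white king on a1.
In check: yes, from the black queen on b2.
King squares — b1: attacked by Qb2; a2: attacked by Nc1; b2: attacked by Pa3.
Legal moves for White: none.
In check with no legal moves → checkmate.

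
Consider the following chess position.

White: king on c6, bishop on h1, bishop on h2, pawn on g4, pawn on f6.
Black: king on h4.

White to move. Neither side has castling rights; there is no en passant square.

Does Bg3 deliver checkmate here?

After Bg3: black king on h4; in check: yes, from the white bishop on g3.
Black has 4 legal replies: Kg5, Kxg4, Kh3, Kxg3.
In check but a legal move exists → not checkmate.

no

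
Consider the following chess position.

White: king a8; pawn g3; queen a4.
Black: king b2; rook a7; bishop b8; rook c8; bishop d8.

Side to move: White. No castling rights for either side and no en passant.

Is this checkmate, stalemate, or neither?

neither

White to move; white king on a8.
In check: yes, from the black rook on a7.
King squares — a7: attacked by Bb8; b7: attacked by Ra7; b8: attacked by Rc8.
Legal moves for White: Qxa7.
White is in check but has 1 legal move → neither.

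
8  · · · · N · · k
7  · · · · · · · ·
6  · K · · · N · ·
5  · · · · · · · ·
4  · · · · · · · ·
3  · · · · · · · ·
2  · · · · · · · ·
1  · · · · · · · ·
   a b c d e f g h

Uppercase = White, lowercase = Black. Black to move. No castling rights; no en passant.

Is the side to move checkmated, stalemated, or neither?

stalemate

Black to move; black king on h8.
In check: no.
King squares — g7: attacked by Ne8; h7: attacked by Nf6; g8: attacked by Nf6.
Legal moves for Black: none.
Not in check and no legal moves → stalemate.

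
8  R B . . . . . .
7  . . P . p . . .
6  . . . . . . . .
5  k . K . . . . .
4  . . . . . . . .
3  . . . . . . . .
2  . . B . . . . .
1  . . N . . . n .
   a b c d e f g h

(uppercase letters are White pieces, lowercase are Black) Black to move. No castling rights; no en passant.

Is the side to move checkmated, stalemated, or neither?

checkmate

Black to move; black king on a5.
In check: yes, from the white rook on a8.
King squares — a4: attacked by Bc2; b4: attacked by Kc5; b5: attacked by Kc5; a6: attacked by Ra8; b6: attacked by Kc5.
Legal moves for Black: none.
In check with no legal moves → checkmate.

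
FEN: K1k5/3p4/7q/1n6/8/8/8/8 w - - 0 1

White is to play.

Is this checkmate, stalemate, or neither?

White to move; white king on a8.
In check: no.
King squares — a7: attacked by Nb5; b7: attacked by Kc8; b8: attacked by Kc8.
Legal moves for White: none.
Not in check and no legal moves → stalemate.

stalemate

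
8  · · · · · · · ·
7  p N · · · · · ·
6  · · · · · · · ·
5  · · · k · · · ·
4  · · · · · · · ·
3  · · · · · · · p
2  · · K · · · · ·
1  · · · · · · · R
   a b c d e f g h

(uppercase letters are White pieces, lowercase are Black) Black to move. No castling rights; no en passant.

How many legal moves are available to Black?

Black to move; king on d5.
In check: no.
Legal moves: Ke6, Kc6, Ke5, Ke4, Kd4, Kc4, a6, h2, a5.
Count: 9.

9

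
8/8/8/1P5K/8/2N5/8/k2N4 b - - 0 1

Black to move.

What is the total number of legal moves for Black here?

0

Black to move; king on a1.
In check: no.
Legal moves: none.
Count: 0.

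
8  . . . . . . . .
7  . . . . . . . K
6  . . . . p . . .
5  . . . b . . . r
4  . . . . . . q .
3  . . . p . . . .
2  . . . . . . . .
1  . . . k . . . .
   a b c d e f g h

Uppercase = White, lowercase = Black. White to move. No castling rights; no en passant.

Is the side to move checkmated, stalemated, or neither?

checkmate

White to move; white king on h7.
In check: yes, from the black rook on h5.
King squares — g6: attacked by Qg4; h6: attacked by Rh5; g7: attacked by Qg4; g8: attacked by Qg4; h8: attacked by Rh5.
Legal moves for White: none.
In check with no legal moves → checkmate.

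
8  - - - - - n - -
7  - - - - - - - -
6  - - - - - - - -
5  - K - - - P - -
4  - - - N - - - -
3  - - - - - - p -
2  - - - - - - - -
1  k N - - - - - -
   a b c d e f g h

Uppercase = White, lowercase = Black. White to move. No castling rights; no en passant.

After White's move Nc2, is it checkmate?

no

After Nc2: black king on a1; in check: yes, from the white knight on c2.
Black has 3 legal replies: Kb2, Ka2, Kxb1.
In check but a legal move exists → not checkmate.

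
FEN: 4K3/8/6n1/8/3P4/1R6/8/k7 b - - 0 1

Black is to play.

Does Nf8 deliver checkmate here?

After Nf8: white king on e8; in check: no.
White is not in check, so this cannot be checkmate.

no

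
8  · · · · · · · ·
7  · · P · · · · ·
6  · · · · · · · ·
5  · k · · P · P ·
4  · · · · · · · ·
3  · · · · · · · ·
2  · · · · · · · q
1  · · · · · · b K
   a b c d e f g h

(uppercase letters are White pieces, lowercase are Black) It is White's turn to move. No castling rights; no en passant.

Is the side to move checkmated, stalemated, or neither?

White to move; white king on h1.
In check: yes, from the black queen on h2.
King squares — g1: attacked by Qh2; g2: attacked by Qh2; h2: attacked by Bg1.
Legal moves for White: none.
In check with no legal moves → checkmate.

checkmate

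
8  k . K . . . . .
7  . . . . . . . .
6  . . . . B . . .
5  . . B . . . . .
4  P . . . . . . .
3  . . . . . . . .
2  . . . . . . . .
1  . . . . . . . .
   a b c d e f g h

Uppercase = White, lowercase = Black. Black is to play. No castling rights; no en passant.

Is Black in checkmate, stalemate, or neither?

Black to move; black king on a8.
In check: no.
King squares — a7: attacked by Bc5; b7: attacked by Kc8; b8: attacked by Kc8.
Legal moves for Black: none.
Not in check and no legal moves → stalemate.

stalemate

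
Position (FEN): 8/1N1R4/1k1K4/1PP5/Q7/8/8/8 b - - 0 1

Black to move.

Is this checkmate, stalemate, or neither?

checkmate

Black to move; black king on b6.
In check: yes, from the white pawn on c5.
King squares — a5: attacked by Qa4; b5: attacked by Qa4; c5: attacked by Kd6; a6: attacked by Qa4; c6: attacked by Pb5; a7: attacked by Qa4; b7: attacked by Rd7; c7: attacked by Kd6.
Legal moves for Black: none.
In check with no legal moves → checkmate.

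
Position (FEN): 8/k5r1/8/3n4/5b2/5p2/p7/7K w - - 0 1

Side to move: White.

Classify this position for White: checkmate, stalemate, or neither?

White to move; white king on h1.
In check: no.
King squares — g1: attacked by Rg7; g2: attacked by Pf3; h2: attacked by Bf4.
Legal moves for White: none.
Not in check and no legal moves → stalemate.

stalemate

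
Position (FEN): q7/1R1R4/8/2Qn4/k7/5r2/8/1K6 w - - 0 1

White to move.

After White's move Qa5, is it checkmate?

After Qa5: black king on a4; in check: yes, from the white queen on a5.
Black has 2 legal replies: Kxa5, Qxa5.
In check but a legal move exists → not checkmate.

no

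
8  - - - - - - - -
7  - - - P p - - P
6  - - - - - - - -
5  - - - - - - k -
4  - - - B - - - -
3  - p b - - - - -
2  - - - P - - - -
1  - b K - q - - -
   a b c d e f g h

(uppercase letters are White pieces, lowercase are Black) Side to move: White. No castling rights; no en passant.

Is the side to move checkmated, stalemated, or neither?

White to move; white king on c1.
In check: yes, from the black queen on e1.
King squares — b1: attacked by Qe1; d1: attacked by Qe1; b2: attacked by Bc3; c2: attacked by Bb1; d2: own pawn.
Legal moves for White: none.
In check with no legal moves → checkmate.

checkmate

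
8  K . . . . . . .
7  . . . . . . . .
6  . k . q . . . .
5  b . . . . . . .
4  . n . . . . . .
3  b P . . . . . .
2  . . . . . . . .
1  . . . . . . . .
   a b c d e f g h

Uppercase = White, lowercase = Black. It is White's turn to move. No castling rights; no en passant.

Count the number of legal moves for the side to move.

White to move; king on a8.
In check: no.
Legal moves: none.
Count: 0.

0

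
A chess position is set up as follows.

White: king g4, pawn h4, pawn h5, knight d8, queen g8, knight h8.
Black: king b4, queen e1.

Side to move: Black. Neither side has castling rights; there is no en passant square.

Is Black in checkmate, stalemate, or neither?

Black to move; black king on b4.
In check: no.
Legal moves for Black include: Kc5, Kb5, Ka5, Ka4, Kc3, Ka3, Qe8, Qe7, Qe6+, Qe5, Qxh4+, Qe4+, Qg3+, Qe3, Qc3, Qf2, Qe2+, Qd2, ... (list truncated; more exist).
Black has legal moves and is not in check → neither.

neither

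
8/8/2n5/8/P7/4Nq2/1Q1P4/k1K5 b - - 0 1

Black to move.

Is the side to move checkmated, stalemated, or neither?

checkmate

Black to move; black king on a1.
In check: yes, from the white queen on b2.
King squares — b1: attacked by Kc1; a2: attacked by Qb2; b2: attacked by Kc1.
Legal moves for Black: none.
In check with no legal moves → checkmate.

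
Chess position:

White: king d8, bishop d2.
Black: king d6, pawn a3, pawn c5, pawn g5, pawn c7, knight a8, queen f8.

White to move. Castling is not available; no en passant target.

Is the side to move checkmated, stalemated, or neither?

checkmate

White to move; white king on d8.
In check: yes, from the black queen on f8.
King squares — c7: attacked by Kd6; d7: attacked by Kd6; e7: attacked by Kd6; c8: attacked by Qf8; e8: attacked by Qf8.
Legal moves for White: none.
In check with no legal moves → checkmate.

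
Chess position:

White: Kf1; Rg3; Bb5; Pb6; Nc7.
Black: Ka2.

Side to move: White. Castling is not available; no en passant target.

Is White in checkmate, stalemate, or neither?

White to move; white king on f1.
In check: no.
Legal moves for White include: Ne8, Na8, Ne6, Na6, Nd5, Be8, Bd7, Bc6, Ba6, Bc4+, Ba4, Bd3, Be2, Rg8, Rg7, Rg6, Rg5, Rg4, ... (list truncated; more exist).
White has legal moves and is not in check → neither.

neither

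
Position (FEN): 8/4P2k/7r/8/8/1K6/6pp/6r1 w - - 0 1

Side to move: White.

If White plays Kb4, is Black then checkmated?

no

After Kb4: black king on h7; in check: no.
Black is not in check, so this cannot be checkmate.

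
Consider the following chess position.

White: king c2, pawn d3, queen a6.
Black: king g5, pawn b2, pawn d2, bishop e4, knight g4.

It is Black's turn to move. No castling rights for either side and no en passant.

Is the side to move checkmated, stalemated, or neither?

Black to move; black king on g5.
In check: no.
Legal moves for Black include: Kh5, Kf5, Kh4, Kf4, Nh6, Nf6, Ne5, Ne3+, Nh2, Nf2, Ba8, Bh7, Bb7, Bg6, Bc6, Bf5, Bd5, Bf3, ... (list truncated; more exist).
Black has legal moves and is not in check → neither.

neither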